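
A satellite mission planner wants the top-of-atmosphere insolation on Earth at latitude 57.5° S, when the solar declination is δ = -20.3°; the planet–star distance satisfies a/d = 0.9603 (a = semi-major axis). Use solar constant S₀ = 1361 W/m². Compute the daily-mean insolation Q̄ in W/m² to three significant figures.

Q̄ ≈ 420 W/m²

cos H₀ = −tan(-57.5°) tan(-20.300°) = -0.5806, H₀ = 2.1903 rad.
Bracket: H₀ sin φ sin δ + cos φ cos δ sin H₀ = 2.1903×-0.84339×-0.34694 + 0.53730×0.93789×0.81416 = 0.640894 + 0.410278 = 1.051172.
Inverse-square distance factor (a/d)² = 0.9603² = 0.922176.
Q̄ = (S₀/π) × 0.922176 × [bracket] = (1361/π) × 0.922176 × 1.051172 = 419.9 W/m².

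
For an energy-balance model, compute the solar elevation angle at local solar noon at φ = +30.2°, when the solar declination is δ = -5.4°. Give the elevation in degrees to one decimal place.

At local noon the hour angle is zero, so the zenith angle equals |φ − δ| = |+30.2° − (-5.400°)| = 35.600°.
Elevation = 90° − 35.600° = 54.4°.

54.4°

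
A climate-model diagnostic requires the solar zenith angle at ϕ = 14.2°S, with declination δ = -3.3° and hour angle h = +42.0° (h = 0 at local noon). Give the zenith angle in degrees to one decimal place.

θ_z = 42.8°

cos θ_z = sin ϕ sin δ + cos ϕ cos δ cos h = 0.014121 + 0.719244 = 0.733365.
θ_z = arccos(0.733365) = 42.8°.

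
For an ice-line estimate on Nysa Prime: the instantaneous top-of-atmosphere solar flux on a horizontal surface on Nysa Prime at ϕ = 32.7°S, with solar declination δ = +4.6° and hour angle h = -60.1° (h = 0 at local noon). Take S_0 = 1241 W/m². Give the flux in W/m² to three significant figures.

cos θ_z = sin ϕ sin δ + cos ϕ cos δ cos h = -0.043327 + 0.418132 = 0.374805.
Flux = S_0 · cos θ_z = 1241 × 0.374805 = 465.1 W/m².

465 W/m²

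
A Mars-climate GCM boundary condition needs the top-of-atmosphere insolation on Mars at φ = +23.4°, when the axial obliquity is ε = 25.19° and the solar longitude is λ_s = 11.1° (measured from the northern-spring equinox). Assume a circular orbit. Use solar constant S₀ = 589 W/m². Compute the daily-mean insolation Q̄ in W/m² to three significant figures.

Solar declination: sin δ = sin ε · sin λ_s = sin 25.19° × sin 11.1° = 0.08194, so δ = +4.700°.
cos H₀ = −tan(+23.4°) tan(+4.700°) = -0.0356, H₀ = 1.6064 rad.
Bracket: H₀ sin φ sin δ + cos φ cos δ sin H₀ = 1.6064×0.39715×0.08194 + 0.91775×0.99664×0.99937 = 0.052276 + 0.914090 = 0.966366.
Q̄ = (S₀/π) × [bracket] = (589/π) × 0.966366 = 181.2 W/m².

Q̄ ≈ 181 W/m²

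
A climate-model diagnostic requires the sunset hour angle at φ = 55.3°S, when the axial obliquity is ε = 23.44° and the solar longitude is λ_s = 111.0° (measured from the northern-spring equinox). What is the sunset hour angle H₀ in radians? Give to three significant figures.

H₀ = 0.955 rad

Solar declination: sin δ = sin ε · sin λ_s = sin 23.44° × sin 111.0° = 0.37137, so δ = +21.800°.
cos H₀ = −tan φ · tan δ = −tan(-55.3°) × tan(+21.800°) = 0.5776, so H₀ = 0.9550 rad = 54.72°.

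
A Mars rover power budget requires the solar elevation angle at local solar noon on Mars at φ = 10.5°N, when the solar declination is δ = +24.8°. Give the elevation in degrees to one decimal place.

At local noon the hour angle is zero, so the zenith angle equals |φ − δ| = |+10.5° − (+24.800°)| = 14.300°.
Elevation = 90° − 14.300° = 75.7°.

75.7°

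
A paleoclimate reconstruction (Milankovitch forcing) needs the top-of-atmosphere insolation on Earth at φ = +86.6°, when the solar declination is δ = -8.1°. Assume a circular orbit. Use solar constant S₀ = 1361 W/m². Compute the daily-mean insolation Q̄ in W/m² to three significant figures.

Q̄ ≈ 0.00 W/m²

cos H₀ = −tan(+86.6°) tan(-8.100°) = 2.3955 ≥ 1 ⇒ polar night, H₀ = 0 and Q̄ = 0.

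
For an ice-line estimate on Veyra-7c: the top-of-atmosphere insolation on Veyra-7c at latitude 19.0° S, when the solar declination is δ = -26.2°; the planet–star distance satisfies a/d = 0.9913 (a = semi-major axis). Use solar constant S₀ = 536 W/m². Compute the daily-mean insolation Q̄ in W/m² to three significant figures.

Q̄ ≈ 182 W/m²

cos H₀ = −tan(-19.0°) tan(-26.200°) = -0.1694, H₀ = 1.7410 rad.
Bracket: H₀ sin φ sin δ + cos φ cos δ sin H₀ = 1.7410×-0.32557×-0.44151 + 0.94552×0.89726×0.98554 = 0.250256 + 0.836110 = 1.086366.
Inverse-square distance factor (a/d)² = 0.9913² = 0.982676.
Q̄ = (S₀/π) × 0.982676 × [bracket] = (536/π) × 0.982676 × 1.086366 = 182.1 W/m².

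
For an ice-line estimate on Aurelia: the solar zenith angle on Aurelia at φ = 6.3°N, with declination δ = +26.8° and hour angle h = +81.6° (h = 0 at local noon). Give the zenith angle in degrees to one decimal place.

θ_z = 79.7°

cos θ_z = sin φ sin δ + cos φ cos δ cos h = 0.049477 + 0.129604 = 0.179081.
θ_z = arccos(0.179081) = 79.7°.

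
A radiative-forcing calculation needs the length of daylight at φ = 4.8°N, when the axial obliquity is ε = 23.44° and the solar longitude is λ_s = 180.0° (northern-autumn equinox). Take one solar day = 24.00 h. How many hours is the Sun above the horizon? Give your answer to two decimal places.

Solar declination: sin δ = sin ε · sin λ_s = sin 23.44° × sin 180.0° = 0.00000, so δ = +0.000°.
cos H₀ = −tan φ · tan δ = −tan(+4.8°) × tan(+0.000°) = -0.0000, so H₀ = 1.5708 rad = 90.00°.
Daylight = 2H₀/(2π) × 24.00 h = (1.5708/π) × 24.00 = 12.00 h.

12.00 h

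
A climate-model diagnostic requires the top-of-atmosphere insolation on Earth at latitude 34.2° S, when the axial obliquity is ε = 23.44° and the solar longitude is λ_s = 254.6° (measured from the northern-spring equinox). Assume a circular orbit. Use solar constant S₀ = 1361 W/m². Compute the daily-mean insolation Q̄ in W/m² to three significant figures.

Solar declination: sin δ = sin ε · sin λ_s = sin 23.44° × sin 254.6° = -0.38351, so δ = -22.551°.
cos H₀ = −tan(-34.2°) tan(-22.551°) = -0.2822, H₀ = 1.8569 rad.
Bracket: H₀ sin φ sin δ + cos φ cos δ sin H₀ = 1.8569×-0.56208×-0.38351 + 0.82708×0.92354×0.95935 = 0.400279 + 0.732791 = 1.133070.
Q̄ = (S₀/π) × [bracket] = (1361/π) × 1.133070 = 490.9 W/m².

Q̄ ≈ 491 W/m²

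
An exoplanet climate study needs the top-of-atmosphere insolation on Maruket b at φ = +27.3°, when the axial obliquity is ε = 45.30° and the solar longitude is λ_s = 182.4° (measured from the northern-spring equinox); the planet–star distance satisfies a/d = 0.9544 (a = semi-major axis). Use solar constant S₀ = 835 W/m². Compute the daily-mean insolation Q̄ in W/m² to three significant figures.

Q̄ ≈ 210 W/m²

Solar declination: sin δ = sin ε · sin λ_s = sin 45.30° × sin 182.4° = -0.02977, so δ = -1.706°.
cos H₀ = −tan(+27.3°) tan(-1.706°) = 0.0154, H₀ = 1.5554 rad.
Bracket: H₀ sin φ sin δ + cos φ cos δ sin H₀ = 1.5554×0.45865×-0.02977 + 0.88862×0.99956×0.99988 = -0.021237 + 0.888122 = 0.866885.
Inverse-square distance factor (a/d)² = 0.9544² = 0.910879.
Q̄ = (S₀/π) × 0.910879 × [bracket] = (835/π) × 0.910879 × 0.866885 = 209.9 W/m².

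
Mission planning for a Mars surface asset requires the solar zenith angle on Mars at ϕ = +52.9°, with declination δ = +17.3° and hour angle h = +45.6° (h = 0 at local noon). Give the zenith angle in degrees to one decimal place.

cos θ_z = sin ϕ sin δ + cos ϕ cos δ cos h = 0.237181 + 0.402950 = 0.640131.
θ_z = arccos(0.640131) = 50.2°.

θ_z = 50.2°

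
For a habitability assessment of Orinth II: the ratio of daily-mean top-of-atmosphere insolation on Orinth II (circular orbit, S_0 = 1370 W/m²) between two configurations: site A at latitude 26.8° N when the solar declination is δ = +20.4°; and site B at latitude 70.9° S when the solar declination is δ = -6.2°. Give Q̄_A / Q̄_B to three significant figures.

Q̄_A / Q̄_B ≈ 2.19

— Configuration A (ϕ=+26.8°):
cos h₀ = −tan(+26.8°) tan(+20.400°) = -0.1879, h₀ = 1.7598 rad.
Bracket: h₀ sin ϕ sin δ + cos ϕ cos δ sin h₀ = 1.7598×0.45088×0.34857 + 0.89259×0.93728×0.98220 = 0.276576 + 0.821715 = 1.098291.
Q̄ = (S_0/π) × [bracket] = (1370/π) × 1.098291 = 478.95 W/m².
— Configuration B (ϕ=-70.9°):
cos h₀ = −tan(-70.9°) tan(-6.200°) = -0.3137, h₀ = 1.8899 rad.
Bracket: h₀ sin ϕ sin δ + cos ϕ cos δ sin h₀ = 1.8899×-0.94495×-0.10800 + 0.32722×0.99415×0.94952 = 0.192873 + 0.308884 = 0.501757.
Q̄ = (S_0/π) × [bracket] = (1370/π) × 0.501757 = 218.81 W/m².
Ratio Q̄_A / Q̄_B = 478.95 / 218.81 = 2.189.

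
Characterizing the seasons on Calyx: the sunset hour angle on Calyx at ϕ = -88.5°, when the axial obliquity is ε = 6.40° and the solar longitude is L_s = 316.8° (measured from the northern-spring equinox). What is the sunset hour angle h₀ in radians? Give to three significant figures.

Solar declination: sin δ = sin ε · sin L_s = sin 6.40° × sin 316.8° = -0.07631, so δ = -4.376°.
Sunrise equation: cos h₀ = −tan ϕ · tan δ = -2.9225 ≤ −1, so the host star never sets (polar day) and h₀ = π.

h₀ = 3.14 rad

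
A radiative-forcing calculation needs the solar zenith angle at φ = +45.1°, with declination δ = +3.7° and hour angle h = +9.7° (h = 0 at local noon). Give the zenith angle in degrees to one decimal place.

θ_z = 42.3°

cos θ_z = sin φ sin δ + cos φ cos δ cos h = 0.045711 + 0.694330 = 0.740041.
θ_z = arccos(0.740041) = 42.3°.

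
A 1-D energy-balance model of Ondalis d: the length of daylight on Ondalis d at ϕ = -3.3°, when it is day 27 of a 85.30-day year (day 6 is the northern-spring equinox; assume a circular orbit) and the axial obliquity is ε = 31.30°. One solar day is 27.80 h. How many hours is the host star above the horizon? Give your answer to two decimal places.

13.59 h

Solar longitude: L_s = 360° × (27 − 6)/85.30 = 88.628°.
sin δ = sin 31.30° × sin 88.628° = 0.51937, so δ = +31.290°.
cos h₀ = −tan ϕ · tan δ = −tan(-3.3°) × tan(+31.290°) = 0.0350, so h₀ = 1.5357 rad = 87.99°.
Daylight = 2h₀/(2π) × 27.80 h = (1.5357/π) × 27.80 = 13.59 h.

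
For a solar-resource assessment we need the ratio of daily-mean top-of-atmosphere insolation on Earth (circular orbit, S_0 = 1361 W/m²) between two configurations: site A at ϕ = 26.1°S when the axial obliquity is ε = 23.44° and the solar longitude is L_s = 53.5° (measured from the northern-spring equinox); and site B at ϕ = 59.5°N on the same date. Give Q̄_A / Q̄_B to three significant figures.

— Configuration A (ϕ=-26.1°):
Solar declination: sin δ = sin ε · sin L_s = sin 23.44° × sin 53.5° = 0.31977, so δ = +18.649°.
cos h₀ = −tan(-26.1°) tan(+18.649°) = 0.1653, h₀ = 1.4047 rad.
Bracket: h₀ sin ϕ sin δ + cos ϕ cos δ sin h₀ = 1.4047×-0.43994×0.31977 + 0.89803×0.94750×0.98624 = -0.197613 + 0.839175 = 0.641562.
Q̄ = (S_0/π) × [bracket] = (1361/π) × 0.641562 = 277.94 W/m².
— Configuration B (ϕ=+59.5°):
cos h₀ = −tan(+59.5°) tan(+18.649°) = -0.5729, h₀ = 2.1809 rad.
Bracket: h₀ sin ϕ sin δ + cos ϕ cos δ sin h₀ = 2.1809×0.86163×0.31977 + 0.50754×0.94750×0.81960 = 0.600889 + 0.394141 = 0.995030.
Q̄ = (S_0/π) × [bracket] = (1361/π) × 0.995030 = 431.07 W/m².
Ratio Q̄_A / Q̄_B = 277.94 / 431.07 = 0.6448.

Q̄_A / Q̄_B ≈ 0.645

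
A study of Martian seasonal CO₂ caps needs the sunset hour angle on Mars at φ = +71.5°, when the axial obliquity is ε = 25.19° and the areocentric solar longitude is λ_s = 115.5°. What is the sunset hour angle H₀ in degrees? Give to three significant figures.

sin δ = sin 25.19° × sin 115.5° = 0.38416, so δ = +22.592°.
Sunrise equation: cos H₀ = −tan φ · tan δ = -1.2436 ≤ −1, so the Sun never sets (polar day) and H₀ = π.

H₀ = 180°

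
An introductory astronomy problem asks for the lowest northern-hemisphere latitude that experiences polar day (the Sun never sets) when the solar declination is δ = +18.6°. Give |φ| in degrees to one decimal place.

Polar day requires cos H₀ = −tan φ tan δ ≤ −1, i.e. tan φ tan δ ≥ 1.
The boundary is |tan φ| · |tan δ| = 1, so |φ| = 90° − |δ| = 90° − 18.6° = 71.4° in the northern hemisphere.

|φ| = 71.4°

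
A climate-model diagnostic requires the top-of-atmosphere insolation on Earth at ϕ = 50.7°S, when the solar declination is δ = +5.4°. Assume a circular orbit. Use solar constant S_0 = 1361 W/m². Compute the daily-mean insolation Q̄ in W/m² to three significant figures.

cos h₀ = −tan(-50.7°) tan(+5.400°) = 0.1155, h₀ = 1.4550 rad.
Bracket: h₀ sin ϕ sin δ + cos ϕ cos δ sin h₀ = 1.4550×-0.77384×0.09411 + 0.63338×0.99556×0.99331 = -0.105962 + 0.626349 = 0.520387.
Q̄ = (S_0/π) × [bracket] = (1361/π) × 0.520387 = 225.4 W/m².

Q̄ ≈ 225 W/m²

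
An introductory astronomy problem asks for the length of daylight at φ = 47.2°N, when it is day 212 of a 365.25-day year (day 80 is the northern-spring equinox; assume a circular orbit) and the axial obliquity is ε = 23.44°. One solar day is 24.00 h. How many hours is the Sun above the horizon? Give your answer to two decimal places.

14.69 h

Solar longitude: λ_s = 360° × (212 − 80)/365.25 = 130.103°.
sin δ = sin 23.44° × sin 130.103° = 0.30427, so δ = +17.714°.
cos H₀ = −tan φ · tan δ = −tan(+47.2°) × tan(+17.714°) = -0.3449, so H₀ = 1.9230 rad = 110.18°.
Daylight = 2H₀/(2π) × 24.00 h = (1.9230/π) × 24.00 = 14.69 h.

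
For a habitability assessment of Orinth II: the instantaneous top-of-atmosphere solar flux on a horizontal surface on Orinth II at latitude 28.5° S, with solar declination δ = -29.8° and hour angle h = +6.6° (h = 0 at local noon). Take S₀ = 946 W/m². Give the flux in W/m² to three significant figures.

cos θ_z = sin φ sin δ + cos φ cos δ cos h = 0.237135 + 0.757553 = 0.994688.
Flux = S₀ · cos θ_z = 946 × 0.994688 = 941.0 W/m².

941 W/m²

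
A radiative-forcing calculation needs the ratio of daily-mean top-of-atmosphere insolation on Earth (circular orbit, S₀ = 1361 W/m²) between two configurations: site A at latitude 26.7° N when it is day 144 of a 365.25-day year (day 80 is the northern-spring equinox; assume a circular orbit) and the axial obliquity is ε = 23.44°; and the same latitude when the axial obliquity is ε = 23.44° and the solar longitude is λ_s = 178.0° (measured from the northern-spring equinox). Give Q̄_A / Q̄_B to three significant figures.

Q̄_A / Q̄_B ≈ 1.22

— Configuration A (φ=+26.7°):
Solar longitude: λ_s = 360° × (144 − 80)/365.25 = 63.080°.
sin δ = sin 23.44° × sin 63.080° = 0.35468, so δ = +20.774°.
cos H₀ = −tan(+26.7°) tan(+20.774°) = -0.1908, H₀ = 1.7628 rad.
Bracket: H₀ sin φ sin δ + cos φ cos δ sin H₀ = 1.7628×0.44932×0.35468 + 0.89337×0.93499×0.98163 = 0.280928 + 0.819948 = 1.100876.
Q̄ = (S₀/π) × [bracket] = (1361/π) × 1.100876 = 476.92 W/m².
— Configuration B (φ=+26.7°):
Solar declination: sin δ = sin ε · sin λ_s = sin 23.44° × sin 178.0° = 0.01388, so δ = +0.795°.
cos H₀ = −tan(+26.7°) tan(+0.795°) = -0.0070, H₀ = 1.5778 rad.
Bracket: H₀ sin φ sin δ + cos φ cos δ sin H₀ = 1.5778×0.44932×0.01388 + 0.89337×0.99990×0.99998 = 0.009840 + 0.893263 = 0.903103.
Q̄ = (S₀/π) × [bracket] = (1361/π) × 0.903103 = 391.24 W/m².
Ratio Q̄_A / Q̄_B = 476.92 / 391.24 = 1.219.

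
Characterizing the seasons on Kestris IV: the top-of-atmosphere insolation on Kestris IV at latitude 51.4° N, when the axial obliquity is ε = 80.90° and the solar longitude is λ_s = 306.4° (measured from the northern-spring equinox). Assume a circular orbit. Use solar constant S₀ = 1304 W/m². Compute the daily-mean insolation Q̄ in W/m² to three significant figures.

Q̄ ≈ 0.00 W/m²

Solar declination: sin δ = sin ε · sin λ_s = sin 80.90° × sin 306.4° = -0.79476, so δ = -52.633°.
cos H₀ = −tan(+51.4°) tan(-52.633°) = 1.6404 ≥ 1 ⇒ polar night, H₀ = 0 and Q̄ = 0.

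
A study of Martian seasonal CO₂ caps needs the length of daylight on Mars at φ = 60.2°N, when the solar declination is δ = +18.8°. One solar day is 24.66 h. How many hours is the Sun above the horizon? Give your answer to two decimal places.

17.33 h

cos H₀ = −tan φ · tan δ = −tan(+60.2°) × tan(+18.800°) = -0.5944, so H₀ = 2.2073 rad = 126.47°.
Daylight = 2H₀/(2π) × 24.66 h = (2.2073/π) × 24.66 = 17.33 h.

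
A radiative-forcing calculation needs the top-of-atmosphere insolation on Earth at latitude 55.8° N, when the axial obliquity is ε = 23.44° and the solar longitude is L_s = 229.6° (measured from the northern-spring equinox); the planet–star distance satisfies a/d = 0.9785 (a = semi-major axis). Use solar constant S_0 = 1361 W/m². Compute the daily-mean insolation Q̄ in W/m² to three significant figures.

Solar declination: sin δ = sin ε · sin L_s = sin 23.44° × sin 229.6° = -0.30293, so δ = -17.634°.
cos h₀ = −tan(+55.8°) tan(-17.634°) = 0.4677, h₀ = 1.0841 rad.
Bracket: h₀ sin ϕ sin δ + cos ϕ cos δ sin h₀ = 1.0841×0.82708×-0.30293 + 0.56208×0.95301×0.88387 = -0.271618 + 0.473461 = 0.201843.
Inverse-square distance factor (a/d)² = 0.9785² = 0.957462.
Q̄ = (S_0/π) × 0.957462 × [bracket] = (1361/π) × 0.957462 × 0.201843 = 83.72 W/m².

Q̄ ≈ 83.7 W/m²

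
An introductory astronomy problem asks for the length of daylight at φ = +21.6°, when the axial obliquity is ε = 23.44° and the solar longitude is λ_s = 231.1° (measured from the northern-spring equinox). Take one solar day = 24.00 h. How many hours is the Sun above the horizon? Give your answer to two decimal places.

Solar declination: sin δ = sin ε · sin λ_s = sin 23.44° × sin 231.1° = -0.30958, so δ = -18.034°.
cos H₀ = −tan φ · tan δ = −tan(+21.6°) × tan(-18.034°) = 0.1289, so H₀ = 1.4415 rad = 82.59°.
Daylight = 2H₀/(2π) × 24.00 h = (1.4415/π) × 24.00 = 11.01 h.

11.01 h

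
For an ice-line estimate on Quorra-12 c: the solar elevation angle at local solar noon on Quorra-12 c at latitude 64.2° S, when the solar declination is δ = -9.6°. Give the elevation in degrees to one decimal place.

At local noon the hour angle is zero, so the zenith angle equals |ϕ − δ| = |-64.2° − (-9.600°)| = 54.600°.
Elevation = 90° − 54.600° = 35.4°.

35.4°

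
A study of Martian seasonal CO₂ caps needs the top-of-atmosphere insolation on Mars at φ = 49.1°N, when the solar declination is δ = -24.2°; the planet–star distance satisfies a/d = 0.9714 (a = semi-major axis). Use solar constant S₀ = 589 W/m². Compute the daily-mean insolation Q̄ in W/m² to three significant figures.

cos H₀ = −tan(+49.1°) tan(-24.200°) = 0.5188, H₀ = 1.0253 rad.
Bracket: H₀ sin φ sin δ + cos φ cos δ sin H₀ = 1.0253×0.75585×-0.40992 + 0.65474×0.91212×0.85488 = -0.317677 + 0.510536 = 0.192859.
Inverse-square distance factor (a/d)² = 0.9714² = 0.943618.
Q̄ = (S₀/π) × 0.943618 × [bracket] = (589/π) × 0.943618 × 0.192859 = 34.12 W/m².

Q̄ ≈ 34.1 W/m²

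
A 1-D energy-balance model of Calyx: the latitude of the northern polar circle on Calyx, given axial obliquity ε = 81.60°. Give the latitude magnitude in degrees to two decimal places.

8.40°

The polar circle is the lowest latitude that experiences at least one full rotation of continuous daylight at the northern-summer solstice; it lies at |φ| = 90° − ε = 90° − 81.60° = 8.40°.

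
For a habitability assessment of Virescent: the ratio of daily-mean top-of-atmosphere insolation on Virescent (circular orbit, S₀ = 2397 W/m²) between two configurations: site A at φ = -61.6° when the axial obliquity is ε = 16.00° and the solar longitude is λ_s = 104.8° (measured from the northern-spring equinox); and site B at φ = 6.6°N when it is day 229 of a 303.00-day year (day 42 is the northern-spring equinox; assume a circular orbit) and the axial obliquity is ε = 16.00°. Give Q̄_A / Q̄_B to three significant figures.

Q̄_A / Q̄_B ≈ 0.161

— Configuration A (φ=-61.6°):
Solar declination: sin δ = sin ε · sin λ_s = sin 16.00° × sin 104.8° = 0.26649, so δ = +15.456°.
cos H₀ = −tan(-61.6°) tan(+15.456°) = 0.5114, H₀ = 1.0340 rad.
Bracket: H₀ sin φ sin δ + cos φ cos δ sin H₀ = 1.0340×-0.87965×0.26649 + 0.47562×0.96384×0.85937 = -0.242388 + 0.393954 = 0.151566.
Q̄ = (S₀/π) × [bracket] = (2397/π) × 0.151566 = 115.64 W/m².
— Configuration B (φ=+6.6°):
Solar longitude: λ_s = 360° × (229 − 42)/303.00 = 222.178°.
sin δ = sin 16.00° × sin 222.178° = -0.18507, so δ = -10.665°.
cos H₀ = −tan(+6.6°) tan(-10.665°) = 0.0218, H₀ = 1.5490 rad.
Bracket: H₀ sin φ sin δ + cos φ cos δ sin H₀ = 1.5490×0.11494×-0.18507 + 0.99337×0.98272×0.99976 = -0.032950 + 0.975970 = 0.943020.
Q̄ = (S₀/π) × [bracket] = (2397/π) × 0.943020 = 719.51 W/m².
Ratio Q̄_A / Q̄_B = 115.64 / 719.51 = 0.1607.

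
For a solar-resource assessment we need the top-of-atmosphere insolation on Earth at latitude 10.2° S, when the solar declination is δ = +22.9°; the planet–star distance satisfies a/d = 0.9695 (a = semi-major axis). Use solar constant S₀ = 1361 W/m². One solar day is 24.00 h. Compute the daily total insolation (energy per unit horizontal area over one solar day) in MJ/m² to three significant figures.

cos H₀ = −tan(-10.2°) tan(+22.900°) = 0.0760, H₀ = 1.4947 rad.
Bracket: H₀ sin φ sin δ + cos φ cos δ sin H₀ = 1.4947×-0.17708×0.38912 + 0.98420×0.92119×0.99711 = -0.102993 + 0.904015 = 0.801022.
Inverse-square distance factor (a/d)² = 0.9695² = 0.939930.
Q̄ = (S₀/π) × 0.939930 × [bracket] = (1361/π) × 0.939930 × 0.801022 = 326.17 W/m².
Daily total = Q̄ × 24.00 h × 3600 s/h = 326.17 × 24.00 × 3600 / 10⁶ = 28.18 MJ/m².

28.2 MJ/m²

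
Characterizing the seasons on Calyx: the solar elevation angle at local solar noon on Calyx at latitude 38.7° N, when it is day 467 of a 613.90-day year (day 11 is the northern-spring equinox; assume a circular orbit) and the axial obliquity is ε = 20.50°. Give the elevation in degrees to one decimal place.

30.8°

Solar longitude: λ_s = 360° × (467 − 11)/613.90 = 267.405°.
sin δ = sin 20.50° × sin 267.405° = -0.34985, so δ = -20.478°.
At local noon the hour angle is zero, so the zenith angle equals |φ − δ| = |+38.7° − (-20.478°)| = 59.178°.
Elevation = 90° − 59.178° = 30.8°.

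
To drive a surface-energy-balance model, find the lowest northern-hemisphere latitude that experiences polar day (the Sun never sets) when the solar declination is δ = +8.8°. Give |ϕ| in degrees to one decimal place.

|ϕ| = 81.2°

Polar day requires cos h₀ = −tan ϕ tan δ ≤ −1, i.e. tan ϕ tan δ ≥ 1.
The boundary is |tan ϕ| · |tan δ| = 1, so |ϕ| = 90° − |δ| = 90° − 8.8° = 81.2° in the northern hemisphere.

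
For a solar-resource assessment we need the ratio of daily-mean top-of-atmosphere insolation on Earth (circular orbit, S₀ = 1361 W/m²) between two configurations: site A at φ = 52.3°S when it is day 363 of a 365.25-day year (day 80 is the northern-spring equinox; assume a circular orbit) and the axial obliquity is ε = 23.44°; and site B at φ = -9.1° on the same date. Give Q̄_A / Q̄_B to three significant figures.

— Configuration A (φ=-52.3°):
Solar longitude: λ_s = 360° × (363 − 80)/365.25 = 278.932°.
sin δ = sin 23.44° × sin 278.932° = -0.39296, so δ = -23.139°.
cos H₀ = −tan(-52.3°) tan(-23.139°) = -0.5529, H₀ = 2.1567 rad.
Bracket: H₀ sin φ sin δ + cos φ cos δ sin H₀ = 2.1567×-0.79122×-0.39296 + 0.61153×0.91955×0.83324 = 0.670556 + 0.468558 = 1.139114.
Q̄ = (S₀/π) × [bracket] = (1361/π) × 1.139114 = 493.49 W/m².
— Configuration B (φ=-9.1°):
cos H₀ = −tan(-9.1°) tan(-23.139°) = -0.0684, H₀ = 1.6393 rad.
Bracket: H₀ sin φ sin δ + cos φ cos δ sin H₀ = 1.6393×-0.15816×-0.39296 + 0.98741×0.91955×0.99765 = 0.101883 + 0.905839 = 1.007722.
Q̄ = (S₀/π) × [bracket] = (1361/π) × 1.007722 = 436.57 W/m².
Ratio Q̄_A / Q̄_B = 493.49 / 436.57 = 1.130.

Q̄_A / Q̄_B ≈ 1.13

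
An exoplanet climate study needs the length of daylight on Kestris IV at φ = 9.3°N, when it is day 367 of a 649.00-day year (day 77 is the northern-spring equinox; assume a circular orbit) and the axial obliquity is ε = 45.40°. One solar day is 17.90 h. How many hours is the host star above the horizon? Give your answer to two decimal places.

Solar longitude: λ_s = 360° × (367 − 77)/649.00 = 160.863°.
sin δ = sin 45.40° × sin 160.863° = 0.23342, so δ = +13.499°.
cos H₀ = −tan φ · tan δ = −tan(+9.3°) × tan(+13.499°) = -0.0393, so H₀ = 1.6101 rad = 92.25°.
Daylight = 2H₀/(2π) × 17.90 h = (1.6101/π) × 17.90 = 9.17 h.

9.17 h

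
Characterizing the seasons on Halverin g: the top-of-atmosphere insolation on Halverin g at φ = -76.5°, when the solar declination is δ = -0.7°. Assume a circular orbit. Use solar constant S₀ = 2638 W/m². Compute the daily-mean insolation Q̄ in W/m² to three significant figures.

cos H₀ = −tan(-76.5°) tan(-0.700°) = -0.0509, H₀ = 1.6217 rad.
Bracket: H₀ sin φ sin δ + cos φ cos δ sin H₀ = 1.6217×-0.97237×-0.01222 + 0.23345×0.99993×0.99870 = 0.019270 + 0.233130 = 0.252400.
Q̄ = (S₀/π) × [bracket] = (2638/π) × 0.252400 = 211.9 W/m².

Q̄ ≈ 212 W/m²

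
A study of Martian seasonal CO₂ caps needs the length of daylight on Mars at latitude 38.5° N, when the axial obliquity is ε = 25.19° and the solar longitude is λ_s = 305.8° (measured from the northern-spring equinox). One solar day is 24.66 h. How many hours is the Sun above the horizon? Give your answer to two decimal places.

10.00 h

Solar declination: sin δ = sin ε · sin λ_s = sin 25.19° × sin 305.8° = -0.34521, so δ = -20.194°.
cos H₀ = −tan φ · tan δ = −tan(+38.5°) × tan(-20.194°) = 0.2926, so H₀ = 1.2739 rad = 72.99°.
Daylight = 2H₀/(2π) × 24.66 h = (1.2739/π) × 24.66 = 10.00 h.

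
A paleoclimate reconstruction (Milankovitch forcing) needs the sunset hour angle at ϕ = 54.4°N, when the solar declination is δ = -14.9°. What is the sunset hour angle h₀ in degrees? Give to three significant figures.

h₀ = 68.2°

cos h₀ = −tan ϕ · tan δ = −tan(+54.4°) × tan(-14.900°) = 0.3717, so h₀ = 1.1900 rad = 68.18°.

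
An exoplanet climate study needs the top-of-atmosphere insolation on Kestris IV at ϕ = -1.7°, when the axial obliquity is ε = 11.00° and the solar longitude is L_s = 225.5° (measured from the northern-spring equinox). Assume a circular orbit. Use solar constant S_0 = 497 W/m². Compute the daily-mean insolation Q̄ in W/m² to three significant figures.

Solar declination: sin δ = sin ε · sin L_s = sin 11.00° × sin 225.5° = -0.13609, so δ = -7.822°.
cos h₀ = −tan(-1.7°) tan(-7.822°) = -0.0041, h₀ = 1.5749 rad.
Bracket: h₀ sin ϕ sin δ + cos ϕ cos δ sin h₀ = 1.5749×-0.02967×-0.13609 + 0.99956×0.99070×0.99999 = 0.006359 + 0.990254 = 0.996613.
Q̄ = (S_0/π) × [bracket] = (497/π) × 0.996613 = 157.7 W/m².

Q̄ ≈ 158 W/m²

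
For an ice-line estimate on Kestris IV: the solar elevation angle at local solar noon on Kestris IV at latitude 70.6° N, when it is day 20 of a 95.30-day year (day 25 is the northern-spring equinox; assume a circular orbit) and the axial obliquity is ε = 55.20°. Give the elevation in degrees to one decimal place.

4.0°

Solar longitude: λ_s = 360° × (20 − 25)/95.30 = -18.888°, i.e. -18.888° + 360° = 341.112°.
sin δ = sin 55.20° × sin 341.112° = -0.26582, so δ = -15.416°.
At local noon the hour angle is zero, so the zenith angle equals |φ − δ| = |+70.6° − (-15.416°)| = 86.016°.
Elevation = 90° − 86.016° = 4.0°.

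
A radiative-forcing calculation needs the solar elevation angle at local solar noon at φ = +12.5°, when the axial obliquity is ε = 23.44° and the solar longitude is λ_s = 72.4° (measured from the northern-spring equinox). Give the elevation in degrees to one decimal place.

Solar declination: sin δ = sin ε · sin λ_s = sin 23.44° × sin 72.4° = 0.37917, so δ = +22.282°.
At local noon the hour angle is zero, so the zenith angle equals |φ − δ| = |+12.5° − (+22.282°)| = 9.782°.
Elevation = 90° − 9.782° = 80.2°.

80.2°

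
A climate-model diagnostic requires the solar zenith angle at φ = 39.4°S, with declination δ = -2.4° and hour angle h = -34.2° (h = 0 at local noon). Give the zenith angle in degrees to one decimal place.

cos θ_z = sin φ sin δ + cos φ cos δ cos h = 0.026580 + 0.638552 = 0.665132.
θ_z = arccos(0.665132) = 48.3°.

θ_z = 48.3°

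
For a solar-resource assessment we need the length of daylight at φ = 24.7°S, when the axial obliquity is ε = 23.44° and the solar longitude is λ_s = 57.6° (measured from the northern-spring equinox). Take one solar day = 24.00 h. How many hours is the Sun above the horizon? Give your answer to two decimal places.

Solar declination: sin δ = sin ε · sin λ_s = sin 23.44° × sin 57.6° = 0.33586, so δ = +19.625°.
cos H₀ = −tan φ · tan δ = −tan(-24.7°) × tan(+19.625°) = 0.1640, so H₀ = 1.4060 rad = 80.56°.
Daylight = 2H₀/(2π) × 24.00 h = (1.4060/π) × 24.00 = 10.74 h.

10.74 h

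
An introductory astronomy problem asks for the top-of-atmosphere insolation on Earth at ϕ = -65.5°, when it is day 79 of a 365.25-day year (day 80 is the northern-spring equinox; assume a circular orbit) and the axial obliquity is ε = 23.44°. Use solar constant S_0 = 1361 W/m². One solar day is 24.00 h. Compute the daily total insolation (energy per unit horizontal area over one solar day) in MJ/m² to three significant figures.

Solar longitude: L_s = 360° × (79 − 80)/365.25 = -0.986°, i.e. -0.986° + 360° = 359.014°.
sin δ = sin 23.44° × sin 359.014° = -0.00684, so δ = -0.392°.
cos h₀ = −tan(-65.5°) tan(-0.392°) = -0.0150, h₀ = 1.5858 rad.
Bracket: h₀ sin ϕ sin δ + cos ϕ cos δ sin h₀ = 1.5858×-0.90996×-0.00684 + 0.41469×0.99998×0.99989 = 0.009870 + 0.414636 = 0.424506.
Q̄ = (S_0/π) × [bracket] = (1361/π) × 0.424506 = 183.90 W/m².
Daily total = Q̄ × 24.00 h × 3600 s/h = 183.90 × 24.00 × 3600 / 10⁶ = 15.89 MJ/m².

15.9 MJ/m²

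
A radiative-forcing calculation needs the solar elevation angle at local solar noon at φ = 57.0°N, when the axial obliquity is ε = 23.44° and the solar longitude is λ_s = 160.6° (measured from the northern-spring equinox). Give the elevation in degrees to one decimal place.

Solar declination: sin δ = sin ε · sin λ_s = sin 23.44° × sin 160.6° = 0.13213, so δ = +7.593°.
At local noon the hour angle is zero, so the zenith angle equals |φ − δ| = |+57.0° − (+7.593°)| = 49.407°.
Elevation = 90° − 49.407° = 40.6°.

40.6°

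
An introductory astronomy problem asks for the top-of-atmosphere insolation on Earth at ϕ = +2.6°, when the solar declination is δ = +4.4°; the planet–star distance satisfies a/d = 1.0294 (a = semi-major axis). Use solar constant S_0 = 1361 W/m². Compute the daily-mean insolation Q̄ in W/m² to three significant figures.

cos h₀ = −tan(+2.6°) tan(+4.400°) = -0.0035, h₀ = 1.5743 rad.
Bracket: h₀ sin ϕ sin δ + cos ϕ cos δ sin h₀ = 1.5743×0.04536×0.07672 + 0.99897×0.99705×0.99999 = 0.005479 + 0.996013 = 1.001492.
Inverse-square distance factor (a/d)² = 1.0294² = 1.059664.
Q̄ = (S_0/π) × 1.059664 × [bracket] = (1361/π) × 1.059664 × 1.001492 = 459.8 W/m².

Q̄ ≈ 460 W/m²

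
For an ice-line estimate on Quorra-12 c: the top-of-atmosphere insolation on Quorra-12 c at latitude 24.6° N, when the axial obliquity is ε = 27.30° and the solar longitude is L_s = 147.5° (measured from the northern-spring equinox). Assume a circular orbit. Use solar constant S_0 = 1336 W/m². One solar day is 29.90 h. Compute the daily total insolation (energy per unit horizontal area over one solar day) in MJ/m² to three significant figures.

Solar declination: sin δ = sin ε · sin L_s = sin 27.30° × sin 147.5° = 0.24643, so δ = +14.266°.
cos h₀ = −tan(+24.6°) tan(+14.266°) = -0.1164, h₀ = 1.6875 rad.
Bracket: h₀ sin ϕ sin δ + cos ϕ cos δ sin h₀ = 1.6875×0.41628×0.24643 + 0.90924×0.96916×0.99320 = 0.173110 + 0.875207 = 1.048317.
Q̄ = (S_0/π) × [bracket] = (1336/π) × 1.048317 = 445.81 W/m².
Daily total = Q̄ × 29.90 h × 3600 s/h = 445.81 × 29.90 × 3600 / 10⁶ = 47.99 MJ/m².

48.0 MJ/m²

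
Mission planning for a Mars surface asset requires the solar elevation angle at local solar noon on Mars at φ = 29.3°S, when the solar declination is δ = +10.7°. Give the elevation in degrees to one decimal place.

50.0°

At local noon the hour angle is zero, so the zenith angle equals |φ − δ| = |-29.3° − (+10.700°)| = 40.000°.
Elevation = 90° − 40.000° = 50.0°.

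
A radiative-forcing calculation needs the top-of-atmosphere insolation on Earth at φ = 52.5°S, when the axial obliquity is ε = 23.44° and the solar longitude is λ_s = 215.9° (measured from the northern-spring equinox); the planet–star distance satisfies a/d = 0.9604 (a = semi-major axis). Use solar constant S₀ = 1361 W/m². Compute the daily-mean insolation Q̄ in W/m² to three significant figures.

Solar declination: sin δ = sin ε · sin λ_s = sin 23.44° × sin 215.9° = -0.23325, so δ = -13.489°.
cos H₀ = −tan(-52.5°) tan(-13.489°) = -0.3126, H₀ = 1.8887 rad.
Bracket: H₀ sin φ sin δ + cos φ cos δ sin H₀ = 1.8887×-0.79335×-0.23325 + 0.60876×0.97242×0.94988 = 0.349502 + 0.562301 = 0.911803.
Inverse-square distance factor (a/d)² = 0.9604² = 0.922368.
Q̄ = (S₀/π) × 0.922368 × [bracket] = (1361/π) × 0.922368 × 0.911803 = 364.3 W/m².

Q̄ ≈ 364 W/m²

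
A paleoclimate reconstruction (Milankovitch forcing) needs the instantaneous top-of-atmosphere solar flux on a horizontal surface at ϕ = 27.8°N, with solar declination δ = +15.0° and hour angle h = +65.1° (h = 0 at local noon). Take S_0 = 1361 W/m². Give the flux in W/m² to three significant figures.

cos θ_z = sin ϕ sin δ + cos ϕ cos δ cos h = 0.120710 + 0.359750 = 0.480460.
Flux = S_0 · cos θ_z = 1361 × 0.480460 = 653.9 W/m².

654 W/m²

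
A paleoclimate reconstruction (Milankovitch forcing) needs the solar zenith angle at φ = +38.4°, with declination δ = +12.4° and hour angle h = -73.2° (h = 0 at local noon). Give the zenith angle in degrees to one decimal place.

cos θ_z = sin φ sin δ + cos φ cos δ cos h = 0.133382 + 0.221228 = 0.354610.
θ_z = arccos(0.354610) = 69.2°.

θ_z = 69.2°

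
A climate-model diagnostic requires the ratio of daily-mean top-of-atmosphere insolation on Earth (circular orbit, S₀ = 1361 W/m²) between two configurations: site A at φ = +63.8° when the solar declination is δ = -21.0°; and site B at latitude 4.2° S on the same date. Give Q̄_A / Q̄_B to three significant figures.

Q̄_A / Q̄_B ≈ 0.0417

— Configuration A (φ=+63.8°):
cos H₀ = −tan(+63.8°) tan(-21.000°) = 0.7801, H₀ = 0.6759 rad.
Bracket: H₀ sin φ sin δ + cos φ cos δ sin H₀ = 0.6759×0.89726×-0.35837 + 0.44151×0.93358×0.62564 = -0.217336 + 0.257879 = 0.040543.
Q̄ = (S₀/π) × [bracket] = (1361/π) × 0.040543 = 17.564 W/m².
— Configuration B (φ=-4.2°):
cos H₀ = −tan(-4.2°) tan(-21.000°) = -0.0282, H₀ = 1.5990 rad.
Bracket: H₀ sin φ sin δ + cos φ cos δ sin H₀ = 1.5990×-0.07324×-0.35837 + 0.99731×0.93358×0.99960 = 0.041969 + 0.930696 = 0.972665.
Q̄ = (S₀/π) × [bracket] = (1361/π) × 0.972665 = 421.38 W/m².
Ratio Q̄_A / Q̄_B = 17.564 / 421.38 = 0.04168.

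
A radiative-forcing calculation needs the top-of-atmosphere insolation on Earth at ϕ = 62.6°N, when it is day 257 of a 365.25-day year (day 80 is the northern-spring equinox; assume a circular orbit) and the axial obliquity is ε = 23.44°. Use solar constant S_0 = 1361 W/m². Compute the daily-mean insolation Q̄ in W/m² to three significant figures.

Q̄ ≈ 223 W/m²

Solar longitude: L_s = 360° × (257 − 80)/365.25 = 174.456°.
sin δ = sin 23.44° × sin 174.456° = 0.03843, so δ = +2.203°.
cos h₀ = −tan(+62.6°) tan(+2.203°) = -0.0742, h₀ = 1.6451 rad.
Bracket: h₀ sin ϕ sin δ + cos ϕ cos δ sin h₀ = 1.6451×0.88782×0.03843 + 0.46020×0.99926×0.99724 = 0.056129 + 0.458590 = 0.514719.
Q̄ = (S_0/π) × [bracket] = (1361/π) × 0.514719 = 223.0 W/m².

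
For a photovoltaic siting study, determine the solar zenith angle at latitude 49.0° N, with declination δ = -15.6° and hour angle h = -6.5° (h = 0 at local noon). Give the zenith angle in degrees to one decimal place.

cos θ_z = sin φ sin δ + cos φ cos δ cos h = -0.202956 + 0.627830 = 0.424874.
θ_z = arccos(0.424874) = 64.9°.

θ_z = 64.9°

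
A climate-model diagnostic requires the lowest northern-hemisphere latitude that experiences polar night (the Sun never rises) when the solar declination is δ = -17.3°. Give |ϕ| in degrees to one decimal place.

Polar night requires cos h₀ = −tan ϕ tan δ ≥ 1, i.e. tan ϕ tan δ ≤ −1.
The boundary is |tan ϕ| · |tan δ| = 1, so |ϕ| = 90° − |δ| = 90° − 17.3° = 72.7° in the northern hemisphere.

|ϕ| = 72.7°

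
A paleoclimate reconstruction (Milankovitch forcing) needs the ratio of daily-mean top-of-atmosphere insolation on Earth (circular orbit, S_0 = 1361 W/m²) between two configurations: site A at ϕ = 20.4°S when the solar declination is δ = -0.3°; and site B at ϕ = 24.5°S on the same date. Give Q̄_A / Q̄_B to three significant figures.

— Configuration A (ϕ=-20.4°):
cos h₀ = −tan(-20.4°) tan(-0.300°) = -0.0019, h₀ = 1.5727 rad.
Bracket: h₀ sin ϕ sin δ + cos ϕ cos δ sin h₀ = 1.5727×-0.34857×-0.00524 + 0.93728×0.99999×1.00000 = 0.002873 + 0.937271 = 0.940144.
Q̄ = (S_0/π) × [bracket] = (1361/π) × 0.940144 = 407.29 W/m².
— Configuration B (ϕ=-24.5°):
cos h₀ = −tan(-24.5°) tan(-0.300°) = -0.0024, h₀ = 1.5732 rad.
Bracket: h₀ sin ϕ sin δ + cos ϕ cos δ sin h₀ = 1.5732×-0.41469×-0.00524 + 0.90996×0.99999×1.00000 = 0.003419 + 0.909951 = 0.913370.
Q̄ = (S_0/π) × [bracket] = (1361/π) × 0.913370 = 395.69 W/m².
Ratio Q̄_A / Q̄_B = 407.29 / 395.69 = 1.029.

Q̄_A / Q̄_B ≈ 1.03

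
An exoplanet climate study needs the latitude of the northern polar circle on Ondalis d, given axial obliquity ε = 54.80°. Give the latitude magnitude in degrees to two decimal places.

The polar circle is the lowest latitude that experiences at least one full rotation of continuous daylight at the northern-summer solstice; it lies at |φ| = 90° − ε = 90° − 54.80° = 35.20°.

35.20°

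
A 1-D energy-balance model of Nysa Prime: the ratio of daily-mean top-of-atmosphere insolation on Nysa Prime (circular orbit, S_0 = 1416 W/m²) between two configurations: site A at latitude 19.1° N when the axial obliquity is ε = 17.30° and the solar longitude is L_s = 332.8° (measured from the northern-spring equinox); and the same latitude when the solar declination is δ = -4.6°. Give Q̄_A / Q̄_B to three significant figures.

Q̄_A / Q̄_B ≈ 0.963

— Configuration A (ϕ=+19.1°):
Solar declination: sin δ = sin ε · sin L_s = sin 17.30° × sin 332.8° = -0.13593, so δ = -7.812°.
cos h₀ = −tan(+19.1°) tan(-7.812°) = 0.0475, h₀ = 1.5233 rad.
Bracket: h₀ sin ϕ sin δ + cos ϕ cos δ sin h₀ = 1.5233×0.32722×-0.13593 + 0.94495×0.99072×0.99887 = -0.067755 + 0.935123 = 0.867368.
Q̄ = (S_0/π) × [bracket] = (1416/π) × 0.867368 = 390.95 W/m².
— Configuration B (ϕ=+19.1°):
cos h₀ = −tan(+19.1°) tan(-4.600°) = 0.0279, h₀ = 1.5429 rad.
Bracket: h₀ sin ϕ sin δ + cos ϕ cos δ sin h₀ = 1.5429×0.32722×-0.08020 + 0.94495×0.99678×0.99961 = -0.040490 + 0.941540 = 0.901050.
Q̄ = (S_0/π) × [bracket] = (1416/π) × 0.901050 = 406.13 W/m².
Ratio Q̄_A / Q̄_B = 390.95 / 406.13 = 0.9626.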